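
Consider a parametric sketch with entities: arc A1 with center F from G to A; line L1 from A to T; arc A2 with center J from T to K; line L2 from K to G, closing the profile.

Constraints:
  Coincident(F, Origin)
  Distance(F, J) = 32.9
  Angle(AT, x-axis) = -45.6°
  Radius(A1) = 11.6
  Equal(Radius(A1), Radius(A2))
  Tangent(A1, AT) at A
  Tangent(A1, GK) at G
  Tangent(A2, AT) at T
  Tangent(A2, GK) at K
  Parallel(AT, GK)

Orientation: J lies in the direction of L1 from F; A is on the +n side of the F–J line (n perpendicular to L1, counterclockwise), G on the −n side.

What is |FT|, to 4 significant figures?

34.89

The slot axis is L1's direction at -45.6°, so u = (cos -45.6°, sin -45.6°) = (0.6997, -0.7145) and n = (−sin -45.6°, cos -45.6°) = (0.7145, 0.6997). F is at the origin and J lies 32.9 along u from F, so J = 32.9·u = (23.02, -23.51). Tangency of A1 to both parallel lines with radius 11.6 puts A and G at F ± 11.6·n: A = (8.288, 8.116), G = (-8.288, -8.116). Equal radii place T and K the same way about J: T = J + 11.6·n = (31.31, -15.39), K = J − 11.6·n = (14.73, -31.62). Then |FT| = |T − F| = 34.89.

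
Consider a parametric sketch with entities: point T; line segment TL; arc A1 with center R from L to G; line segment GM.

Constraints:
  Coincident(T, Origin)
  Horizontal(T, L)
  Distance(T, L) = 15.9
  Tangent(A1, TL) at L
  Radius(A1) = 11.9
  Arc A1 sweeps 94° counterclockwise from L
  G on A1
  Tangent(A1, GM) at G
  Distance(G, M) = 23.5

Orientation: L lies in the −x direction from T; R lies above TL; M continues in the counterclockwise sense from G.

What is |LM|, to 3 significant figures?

37.6

T is at the origin; T and L share the same y with |TL| = 15.9 and L on the −x side, so L = (-15.9, 0.00). The tangent condition forces RL to be normal to TL, so R = L + (0, 11.9) = (-15.9, 11.9). On A1, L sits at bearing -90° from R; a 94° counterclockwise sweep puts G at bearing 4°, so G = R + 11.9·(cos 4°, sin 4°) = (-4.03, 12.7). Tangency of A1 to GM means the radius RG is perpendicular to GM, so GM runs along (−sin 4°, cos 4°); with |GM| = 23.5, M = (-5.67, 36.2). Then |LM| = |M − L| = 37.6.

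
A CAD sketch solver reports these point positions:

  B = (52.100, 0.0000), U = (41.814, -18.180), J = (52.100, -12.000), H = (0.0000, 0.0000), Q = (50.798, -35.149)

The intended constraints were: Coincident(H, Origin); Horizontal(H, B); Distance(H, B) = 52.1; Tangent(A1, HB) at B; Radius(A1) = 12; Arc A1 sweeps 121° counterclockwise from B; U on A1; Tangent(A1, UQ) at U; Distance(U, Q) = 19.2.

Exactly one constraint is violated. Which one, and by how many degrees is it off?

Tangent(A1, UQ) at U — off by 3.10°.

H = (0.00, 0.00) ✓; H.y = 0.00, B.y = 0.00 ✓; |HB| = 52.10 ✓; ∠(JB, BH) = 90.00° ✓; |JB| = 12.00 ✓; bearing(J→U) − bearing(J→B) = 121.0° ✓; |JU| = 12.00 ✓; ∠(JU, UQ) = 93.10° ✗; |UQ| = 19.20 ✓.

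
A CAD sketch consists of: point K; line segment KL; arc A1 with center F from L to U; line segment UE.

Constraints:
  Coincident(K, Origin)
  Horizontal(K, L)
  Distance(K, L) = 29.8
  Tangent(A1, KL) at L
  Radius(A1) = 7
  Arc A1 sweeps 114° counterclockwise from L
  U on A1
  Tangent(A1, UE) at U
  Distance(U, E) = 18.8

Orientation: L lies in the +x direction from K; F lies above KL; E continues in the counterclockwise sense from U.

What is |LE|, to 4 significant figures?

27.05

K is at the origin; K and L share the same y with |KL| = 29.8 and L on the +x side, so L = (29.80, 0.000). Since A1 is tangent to KL there, FL ⟂ KL, so F = L + (0, 7) = (29.80, 7.000). On A1, L sits at bearing -90° from F; a 114° counterclockwise sweep puts U at bearing 24°, so U = F + 7.0·(cos 24°, sin 24°) = (36.19, 9.847). Tangency of A1 to UE means the radius FU is perpendicular to UE, so UE runs along (−sin 24°, cos 24°); with |UE| = 18.8, E = (28.55, 27.02). Then |LE| = |E − L| = 27.05.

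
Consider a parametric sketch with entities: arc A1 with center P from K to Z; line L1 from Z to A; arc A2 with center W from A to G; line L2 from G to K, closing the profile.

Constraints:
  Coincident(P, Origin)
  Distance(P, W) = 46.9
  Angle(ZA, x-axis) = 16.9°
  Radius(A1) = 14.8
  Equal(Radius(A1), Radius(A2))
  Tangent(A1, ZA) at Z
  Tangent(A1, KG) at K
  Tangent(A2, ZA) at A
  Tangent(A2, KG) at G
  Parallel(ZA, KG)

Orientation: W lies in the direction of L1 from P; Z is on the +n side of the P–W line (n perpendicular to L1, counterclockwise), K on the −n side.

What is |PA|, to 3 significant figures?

49.2

The slot axis is L1's direction at 16.9°, so u = (cos 16.9°, sin 16.9°) = (0.957, 0.291) and n = (−sin 16.9°, cos 16.9°) = (-0.291, 0.957). P is at the origin and W lies 46.9 along u from P, so W = 46.9·u = (44.9, 13.6). Tangency of A1 to both parallel lines with radius 14.8 puts Z and K at P ± 14.8·n: Z = (-4.30, 14.2), K = (4.30, -14.2). Equal radii place A and G the same way about W: A = W + 14.8·n = (40.6, 27.8), G = W − 14.8·n = (49.2, -0.527). Then |PA| = |A − P| = 49.2.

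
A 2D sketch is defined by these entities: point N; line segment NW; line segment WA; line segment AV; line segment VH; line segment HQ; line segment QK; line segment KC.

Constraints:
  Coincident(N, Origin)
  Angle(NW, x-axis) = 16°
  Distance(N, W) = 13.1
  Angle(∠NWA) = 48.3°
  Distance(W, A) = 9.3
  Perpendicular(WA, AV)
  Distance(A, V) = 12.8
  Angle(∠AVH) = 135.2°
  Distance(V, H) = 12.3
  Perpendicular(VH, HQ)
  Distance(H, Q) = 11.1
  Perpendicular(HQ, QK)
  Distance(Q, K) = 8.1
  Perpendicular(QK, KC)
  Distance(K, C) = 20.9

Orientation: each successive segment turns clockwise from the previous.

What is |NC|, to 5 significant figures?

13.693

N is at the origin; NW runs at 16.0° with length 13.1, so W = (12.593, 3.6108). ∠NWA = 48.3° gives WA at -115.70° from the x-axis; with |WA| = 9.3, A = (8.5595, -4.7692). WA ⟂ AV, so AV runs at 154.30°; with |AV| = 12.8, V = (-2.9743, 0.78167). ∠AVH = 135.2° gives VH at 109.50° from the x-axis; with |VH| = 12.3, H = (-7.0801, 12.376). VH is perpendicular to HQ, so HQ runs at 19.500°; with |HQ| = 11.1, Q = (3.3832, 16.081). HQ ⟂ QK, so QK runs at -70.500°; with |QK| = 8.1, K = (6.0870, 8.4460). QK is perpendicular to KC, so KC runs at -160.50°; with |KC| = 20.9, C = (-13.614, 1.4695). Then |NC| = |C − N| = 13.693.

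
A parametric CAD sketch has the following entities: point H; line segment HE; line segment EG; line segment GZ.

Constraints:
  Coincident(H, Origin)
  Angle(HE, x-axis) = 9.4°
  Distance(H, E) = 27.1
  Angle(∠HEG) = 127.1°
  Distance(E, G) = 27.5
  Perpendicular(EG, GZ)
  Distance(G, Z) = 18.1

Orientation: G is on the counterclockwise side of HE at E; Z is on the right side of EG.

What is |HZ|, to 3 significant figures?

59.2

H is at the origin; HE runs at 9.4° with length 27.1, so E = 27.1·(cos 9.4°, sin 9.4°) = (26.7, 4.43). ∠HEG = 127.1°, so EG runs at 9.4° + (180° − 127.1°) = 62.3° from the x-axis; with |EG| = 27.5, G = E + 27.5·(cos 62.3°, sin 62.3°) = (39.5, 28.8). The perpendicularity gives GZ at right angles to EG; with |GZ| = 18.1 on the right of EG, Z = G + 18.1·(0.885, -0.465) = (55.5, 20.4). Then |HZ| = |Z − H| = 59.2.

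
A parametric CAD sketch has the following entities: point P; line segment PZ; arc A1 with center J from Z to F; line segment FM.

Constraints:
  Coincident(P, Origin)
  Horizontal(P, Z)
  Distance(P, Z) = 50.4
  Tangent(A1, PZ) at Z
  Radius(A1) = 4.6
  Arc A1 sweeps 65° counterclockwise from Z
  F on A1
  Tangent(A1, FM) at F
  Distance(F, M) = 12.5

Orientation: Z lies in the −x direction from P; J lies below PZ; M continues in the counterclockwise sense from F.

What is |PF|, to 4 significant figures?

54.63

A1 meets PZ tangentially, so JZ is at right angles to PZ, so J = Z + (0, -4.6) = (-50.40, -4.600). On A1, Z sits at bearing 90° from J; a 65° counterclockwise sweep puts F at bearing 155°, so F = J + 4.6·(cos 155°, sin 155°) = (-54.57, -2.656). Then |PF| = |F − P| = 54.63.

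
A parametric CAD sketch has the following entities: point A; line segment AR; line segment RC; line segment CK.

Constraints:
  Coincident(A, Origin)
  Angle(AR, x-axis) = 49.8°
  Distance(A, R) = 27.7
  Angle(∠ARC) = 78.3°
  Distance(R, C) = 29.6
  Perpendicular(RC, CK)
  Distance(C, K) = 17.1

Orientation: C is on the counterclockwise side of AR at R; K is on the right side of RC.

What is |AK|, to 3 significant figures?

50.3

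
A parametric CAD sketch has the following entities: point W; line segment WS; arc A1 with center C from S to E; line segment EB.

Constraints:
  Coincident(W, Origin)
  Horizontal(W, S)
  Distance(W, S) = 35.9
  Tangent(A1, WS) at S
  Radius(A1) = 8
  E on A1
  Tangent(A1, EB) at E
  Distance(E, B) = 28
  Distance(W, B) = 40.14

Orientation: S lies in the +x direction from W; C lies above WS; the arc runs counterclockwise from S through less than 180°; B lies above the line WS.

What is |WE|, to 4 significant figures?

43.78

Checks: |CE| = 8.000 ✓; ∠(CE, EB) = 90.00° ✓; |EB| = 28.00 ✓; |WB| = 40.14 ✓.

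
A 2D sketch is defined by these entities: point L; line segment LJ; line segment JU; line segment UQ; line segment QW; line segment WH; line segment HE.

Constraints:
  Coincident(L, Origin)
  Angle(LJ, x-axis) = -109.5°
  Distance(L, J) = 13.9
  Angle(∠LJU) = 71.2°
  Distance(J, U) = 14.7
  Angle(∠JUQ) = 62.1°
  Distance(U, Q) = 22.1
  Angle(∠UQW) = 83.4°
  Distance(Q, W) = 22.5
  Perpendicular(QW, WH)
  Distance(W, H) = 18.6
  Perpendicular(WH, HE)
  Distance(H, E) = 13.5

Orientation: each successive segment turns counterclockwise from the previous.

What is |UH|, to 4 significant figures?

20.24

∠UQW = 83.4° gives QW at -146.2° from the x-axis; with |QW| = 22.5, W = (-18.74, -6.143). QW is perpendicular to WH, so WH runs at -56.20°; with |WH| = 18.6, H = (-8.393, -21.60). Then |UH| = |H − U| = 20.24.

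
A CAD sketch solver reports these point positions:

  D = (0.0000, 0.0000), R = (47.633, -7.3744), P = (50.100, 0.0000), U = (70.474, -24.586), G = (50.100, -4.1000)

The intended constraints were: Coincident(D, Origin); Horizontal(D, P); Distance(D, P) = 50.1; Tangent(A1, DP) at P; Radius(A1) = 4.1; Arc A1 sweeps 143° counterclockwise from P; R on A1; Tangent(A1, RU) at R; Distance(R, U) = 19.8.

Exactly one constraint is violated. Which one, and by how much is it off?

Distance(R, U) = 19.8 — off by 8.80.

D = (0.00, 0.00) ✓; D.y = 0.00, P.y = 0.00 ✓; |DP| = 50.10 ✓; ∠(GP, PD) = 90.00° ✓; |GP| = 4.100 ✓; bearing(G→R) − bearing(G→P) = 143.0° ✓; |GR| = 4.100 ✓; ∠(GR, RU) = 90.00° ✓; |RU| = 28.60 ✗.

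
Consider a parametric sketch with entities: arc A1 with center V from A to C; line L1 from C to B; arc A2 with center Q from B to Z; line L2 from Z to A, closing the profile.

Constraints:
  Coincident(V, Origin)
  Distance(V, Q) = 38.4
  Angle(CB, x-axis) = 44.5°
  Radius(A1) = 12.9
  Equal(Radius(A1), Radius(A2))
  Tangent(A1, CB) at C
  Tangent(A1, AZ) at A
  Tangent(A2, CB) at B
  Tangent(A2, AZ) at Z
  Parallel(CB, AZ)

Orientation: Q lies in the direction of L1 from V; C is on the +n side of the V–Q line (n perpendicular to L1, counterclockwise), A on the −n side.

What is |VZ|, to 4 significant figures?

40.51

Tangency of A1 to both parallel lines with radius 12.9 puts C and A at V ± 12.9·n: C = (-9.042, 9.201), A = (9.042, -9.201). Equal radii place B and Z the same way about Q: B = Q + 12.9·n = (18.35, 36.12), Z = Q − 12.9·n = (36.43, 17.71). Then |VZ| = |Z − V| = 40.51.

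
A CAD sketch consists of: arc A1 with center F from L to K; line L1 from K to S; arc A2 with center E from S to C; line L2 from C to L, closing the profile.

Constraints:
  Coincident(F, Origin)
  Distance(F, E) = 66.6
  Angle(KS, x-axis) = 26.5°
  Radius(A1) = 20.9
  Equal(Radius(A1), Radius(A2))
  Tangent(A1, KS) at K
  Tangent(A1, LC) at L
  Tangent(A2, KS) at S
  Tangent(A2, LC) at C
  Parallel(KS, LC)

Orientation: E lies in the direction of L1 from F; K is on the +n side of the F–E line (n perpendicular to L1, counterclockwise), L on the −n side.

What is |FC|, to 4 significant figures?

69.80

The slot axis is L1's direction at 26.5°, so u = (cos 26.5°, sin 26.5°) = (0.8949, 0.4462) and n = (−sin 26.5°, cos 26.5°) = (-0.4462, 0.8949). F is at the origin and E lies 66.6 along u from F, so E = 66.6·u = (59.60, 29.72). Tangency of A1 to both parallel lines with radius 20.9 puts K and L at F ± 20.9·n: K = (-9.326, 18.70), L = (9.326, -18.70). Equal radii place S and C the same way about E: S = E + 20.9·n = (50.28, 48.42), C = E − 20.9·n = (68.93, 11.01). Then |FC| = |C − F| = 69.80.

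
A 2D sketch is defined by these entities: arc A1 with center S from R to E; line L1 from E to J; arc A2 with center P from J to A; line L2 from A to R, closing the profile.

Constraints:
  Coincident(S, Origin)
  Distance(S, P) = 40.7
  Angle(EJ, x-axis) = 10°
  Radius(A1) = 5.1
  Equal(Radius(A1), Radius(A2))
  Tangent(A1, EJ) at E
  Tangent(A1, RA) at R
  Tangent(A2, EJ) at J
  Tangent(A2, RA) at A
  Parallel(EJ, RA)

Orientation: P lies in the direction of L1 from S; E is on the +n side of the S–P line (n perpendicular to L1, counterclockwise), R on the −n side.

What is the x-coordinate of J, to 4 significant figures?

39.20

The slot axis is L1's direction at 10.0°, so u = (cos 10.0°, sin 10.0°) = (0.9848, 0.1736) and n = (−sin 10.0°, cos 10.0°) = (-0.1736, 0.9848). S is at the origin and P lies 40.7 along u from S, so P = 40.7·u = (40.08, 7.067). Tangency of A1 to both parallel lines with radius 5.1 puts E and R at S ± 5.1·n: E = (-0.8856, 5.023), R = (0.8856, -5.023). Equal radii place J and A the same way about P: J = P + 5.1·n = (39.20, 12.09), A = P − 5.1·n = (40.97, 2.045). So J.x = 39.20.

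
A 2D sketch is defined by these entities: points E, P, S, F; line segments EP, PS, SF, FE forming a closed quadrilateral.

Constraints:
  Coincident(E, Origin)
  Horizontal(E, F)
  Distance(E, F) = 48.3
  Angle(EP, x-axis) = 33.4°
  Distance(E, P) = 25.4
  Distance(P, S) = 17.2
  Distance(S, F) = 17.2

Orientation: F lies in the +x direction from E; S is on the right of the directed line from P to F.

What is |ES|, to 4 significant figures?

31.10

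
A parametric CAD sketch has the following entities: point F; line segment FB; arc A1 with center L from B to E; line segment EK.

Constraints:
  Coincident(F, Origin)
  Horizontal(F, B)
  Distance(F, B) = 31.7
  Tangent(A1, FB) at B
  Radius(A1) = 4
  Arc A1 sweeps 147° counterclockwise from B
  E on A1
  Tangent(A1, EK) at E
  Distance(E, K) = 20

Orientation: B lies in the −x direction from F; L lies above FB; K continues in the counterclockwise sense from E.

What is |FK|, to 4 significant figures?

49.76

On A1, B sits at bearing -90° from L; a 147° counterclockwise sweep puts E at bearing 57°, so E = L + 4.0·(cos 57°, sin 57°) = (-29.52, 7.355). The tangent condition forces LE to be normal to EK, so EK runs along (−sin 57°, cos 57°); with |EK| = 20.0, K = (-46.29, 18.25). Then |FK| = |K − F| = 49.76.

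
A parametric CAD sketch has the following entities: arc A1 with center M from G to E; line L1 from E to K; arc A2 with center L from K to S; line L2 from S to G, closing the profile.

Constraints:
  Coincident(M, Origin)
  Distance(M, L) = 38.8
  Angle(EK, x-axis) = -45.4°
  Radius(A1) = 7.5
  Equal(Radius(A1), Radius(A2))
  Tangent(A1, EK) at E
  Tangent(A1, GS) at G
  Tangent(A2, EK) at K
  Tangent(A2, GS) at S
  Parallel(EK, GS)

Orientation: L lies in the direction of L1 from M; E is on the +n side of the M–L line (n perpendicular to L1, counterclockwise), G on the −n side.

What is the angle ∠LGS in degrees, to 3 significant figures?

10.9°

The slot axis is L1's direction at -45.4°, so u = (cos -45.4°, sin -45.4°) = (0.702, -0.712) and n = (−sin -45.4°, cos -45.4°) = (0.712, 0.702). M is at the origin and L lies 38.8 along u from M, so L = 38.8·u = (27.2, -27.6). Tangency of A1 to both parallel lines with radius 7.5 puts E and G at M ± 7.5·n: E = (5.34, 5.27), G = (-5.34, -5.27). Equal radii place K and S the same way about L: K = L + 7.5·n = (32.6, -22.4), S = L − 7.5·n = (21.9, -32.9). Then cos ∠LGS = GL·GS / (|GL||GS|), giving 10.9°.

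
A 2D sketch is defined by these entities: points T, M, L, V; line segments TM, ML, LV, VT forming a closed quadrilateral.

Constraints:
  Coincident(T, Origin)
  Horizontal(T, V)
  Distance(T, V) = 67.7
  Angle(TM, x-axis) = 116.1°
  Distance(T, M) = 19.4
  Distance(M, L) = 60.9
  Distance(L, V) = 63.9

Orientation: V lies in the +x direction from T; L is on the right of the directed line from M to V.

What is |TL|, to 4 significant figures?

41.52

Checks: |ML| = 60.90 ✓; |LV| = 63.90 ✓.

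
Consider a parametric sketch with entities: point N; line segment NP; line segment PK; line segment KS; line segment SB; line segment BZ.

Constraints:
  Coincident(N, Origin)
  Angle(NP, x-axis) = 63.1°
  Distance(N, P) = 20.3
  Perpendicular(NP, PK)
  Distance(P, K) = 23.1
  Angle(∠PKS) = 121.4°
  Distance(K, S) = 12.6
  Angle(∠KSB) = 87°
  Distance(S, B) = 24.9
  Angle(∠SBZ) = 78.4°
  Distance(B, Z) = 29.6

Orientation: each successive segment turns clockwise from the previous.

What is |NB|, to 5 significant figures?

8.0945

∠PKS = 121.4° gives KS at -85.500° from the x-axis; with |KS| = 12.6, S = (30.774, -4.9089). ∠KSB = 87.0° gives SB at -178.50° from the x-axis; with |SB| = 24.9, B = (5.8821, -5.5607). Then |NB| = |B − N| = 8.0945.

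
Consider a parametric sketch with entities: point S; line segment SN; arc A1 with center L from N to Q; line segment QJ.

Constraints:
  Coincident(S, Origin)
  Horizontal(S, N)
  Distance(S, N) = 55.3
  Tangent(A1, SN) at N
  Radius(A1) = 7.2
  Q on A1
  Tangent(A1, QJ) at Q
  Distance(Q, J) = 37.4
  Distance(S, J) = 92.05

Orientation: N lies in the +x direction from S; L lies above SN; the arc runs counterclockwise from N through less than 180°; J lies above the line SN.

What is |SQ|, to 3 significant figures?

60.1

Checks: |LQ| = 7.200 ✓; ∠(LQ, QJ) = 90.00° ✓; |QJ| = 37.40 ✓; |SJ| = 92.05 ✓.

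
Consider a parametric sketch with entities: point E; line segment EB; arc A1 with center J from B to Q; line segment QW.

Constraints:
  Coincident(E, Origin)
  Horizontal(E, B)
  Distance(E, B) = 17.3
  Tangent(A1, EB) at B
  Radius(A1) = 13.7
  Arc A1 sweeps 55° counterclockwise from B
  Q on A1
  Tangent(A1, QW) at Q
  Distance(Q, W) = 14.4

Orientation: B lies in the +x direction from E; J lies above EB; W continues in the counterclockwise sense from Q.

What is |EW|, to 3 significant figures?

40.8

On A1, B sits at bearing -90° from J; a 55° counterclockwise sweep puts Q at bearing -35°, so Q = J + 13.7·(cos -35°, sin -35°) = (28.5, 5.84). Tangency of A1 to QW means the radius JQ is perpendicular to QW, so QW runs along (−sin -35°, cos -35°); with |QW| = 14.4, W = (36.8, 17.6). Then |EW| = |W − E| = 40.8.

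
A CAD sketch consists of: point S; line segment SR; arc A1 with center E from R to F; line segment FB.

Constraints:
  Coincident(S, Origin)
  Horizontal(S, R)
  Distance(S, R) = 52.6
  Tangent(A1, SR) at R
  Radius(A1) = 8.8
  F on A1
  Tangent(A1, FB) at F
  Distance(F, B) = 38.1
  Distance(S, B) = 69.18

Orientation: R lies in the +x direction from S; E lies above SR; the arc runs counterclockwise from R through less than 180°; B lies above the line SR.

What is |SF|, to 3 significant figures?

62.1

Checks: |EF| = 8.800 ✓; ∠(EF, FB) = 90.00° ✓; |FB| = 38.10 ✓; |SB| = 69.18 ✓.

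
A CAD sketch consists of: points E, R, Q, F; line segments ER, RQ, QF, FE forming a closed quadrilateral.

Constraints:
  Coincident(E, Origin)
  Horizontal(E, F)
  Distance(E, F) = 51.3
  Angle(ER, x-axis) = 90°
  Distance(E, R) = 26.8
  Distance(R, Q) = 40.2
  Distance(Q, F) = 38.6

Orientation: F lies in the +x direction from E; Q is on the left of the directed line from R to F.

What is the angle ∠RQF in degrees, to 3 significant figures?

94.5°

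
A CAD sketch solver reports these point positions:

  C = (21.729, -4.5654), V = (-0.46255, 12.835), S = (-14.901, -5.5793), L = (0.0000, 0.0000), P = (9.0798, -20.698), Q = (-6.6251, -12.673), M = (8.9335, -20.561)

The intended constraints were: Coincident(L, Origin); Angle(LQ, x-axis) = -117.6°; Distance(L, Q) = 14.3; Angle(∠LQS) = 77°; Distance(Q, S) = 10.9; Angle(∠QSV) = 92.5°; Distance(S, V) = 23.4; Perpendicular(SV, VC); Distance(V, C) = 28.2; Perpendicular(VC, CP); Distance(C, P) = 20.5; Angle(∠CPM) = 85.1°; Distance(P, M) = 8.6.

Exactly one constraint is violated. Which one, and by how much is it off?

Distance(P, M) = 8.6 — off by 8.40.

L = (0.00, 0.00) ✓; LQ at -117.6° ✓; |LQ| = 14.30 ✓; ∠LQS = 77.00° ✓; |QS| = 10.90 ✓; ∠QSV = 92.50° ✓; |SV| = 23.40 ✓; ∠(SV, VC) = 90.00° ✓; |VC| = 28.20 ✓; ∠(VC, CP) = 90.00° ✓; |CP| = 20.50 ✓; ∠CPM = 84.98° ✓; |PM| = 0.2004 ✗.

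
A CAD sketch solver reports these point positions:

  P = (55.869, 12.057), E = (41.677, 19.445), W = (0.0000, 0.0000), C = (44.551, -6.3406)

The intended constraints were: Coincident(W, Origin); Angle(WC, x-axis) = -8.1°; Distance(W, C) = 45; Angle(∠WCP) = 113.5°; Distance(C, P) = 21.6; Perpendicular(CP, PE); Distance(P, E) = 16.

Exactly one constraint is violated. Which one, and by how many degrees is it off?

Perpendicular(CP, PE) — off by 4.10°.

W = (0.00, 0.00) ✓; WC at -8.100° ✓; |WC| = 45.00 ✓; ∠WCP = 113.5° ✓; |CP| = 21.60 ✓; ∠(CP, PE) = 94.10° ✗; |PE| = 16.00 ✓.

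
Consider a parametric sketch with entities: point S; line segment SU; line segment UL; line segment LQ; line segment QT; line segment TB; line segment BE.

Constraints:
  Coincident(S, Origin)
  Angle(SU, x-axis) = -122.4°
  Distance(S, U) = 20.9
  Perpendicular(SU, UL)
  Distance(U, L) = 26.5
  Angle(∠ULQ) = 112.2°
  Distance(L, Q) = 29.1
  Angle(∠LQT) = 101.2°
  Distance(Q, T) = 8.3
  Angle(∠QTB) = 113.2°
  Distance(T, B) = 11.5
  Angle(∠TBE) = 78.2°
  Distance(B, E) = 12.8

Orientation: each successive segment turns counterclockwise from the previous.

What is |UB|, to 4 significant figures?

32.77

∠LQT = 101.2° gives QT at 114.2° from the x-axis; with |QT| = 8.3, T = (31.49, -7.418). ∠QTB = 113.2° gives TB at -179.0° from the x-axis; with |TB| = 11.5, B = (20.00, -7.619). Then |UB| = |B − U| = 32.77.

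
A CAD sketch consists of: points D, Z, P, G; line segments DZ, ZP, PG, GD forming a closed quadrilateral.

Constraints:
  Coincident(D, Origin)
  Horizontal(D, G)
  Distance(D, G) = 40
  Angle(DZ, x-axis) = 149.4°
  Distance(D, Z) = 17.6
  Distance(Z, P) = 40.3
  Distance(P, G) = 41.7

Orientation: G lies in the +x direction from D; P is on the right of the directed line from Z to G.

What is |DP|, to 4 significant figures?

25.83

Checks: |ZP| = 40.30 ✓; |PG| = 41.70 ✓.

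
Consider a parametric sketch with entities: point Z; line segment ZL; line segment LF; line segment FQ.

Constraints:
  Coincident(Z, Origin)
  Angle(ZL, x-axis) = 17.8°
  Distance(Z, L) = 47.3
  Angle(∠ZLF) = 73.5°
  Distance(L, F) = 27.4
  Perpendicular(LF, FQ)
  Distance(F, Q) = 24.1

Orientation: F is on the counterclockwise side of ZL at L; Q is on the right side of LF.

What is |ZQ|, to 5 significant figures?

70.842

∠ZLF = 73.5°, so LF runs at 17.8° + (180° − 73.5°) = 124.30° from the x-axis; with |LF| = 27.4, F = L + 27.4·(cos 124.30°, sin 124.30°) = (29.595, 37.094). The perpendicularity gives FQ at right angles to LF; with |FQ| = 24.1 on the right of LF, Q = F + 24.1·(0.82610, 0.56353) = (49.504, 50.675). Then |ZQ| = |Q − Z| = 70.842.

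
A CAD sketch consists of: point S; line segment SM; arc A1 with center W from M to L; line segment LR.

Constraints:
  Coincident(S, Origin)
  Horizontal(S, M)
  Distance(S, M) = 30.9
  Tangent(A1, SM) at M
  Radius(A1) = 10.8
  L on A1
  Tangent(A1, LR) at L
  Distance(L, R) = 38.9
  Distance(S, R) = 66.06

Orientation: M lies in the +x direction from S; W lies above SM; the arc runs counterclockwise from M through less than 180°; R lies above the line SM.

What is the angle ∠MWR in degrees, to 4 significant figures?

160.3°

S is at the origin; SM is horizontal with |SM| = 30.9 and M on the +x side, so M = (30.90, 0.000). Tangency of A1 to SM means the radius WM is perpendicular to SM, so W = M + (0, 10.8) = (30.90, 10.80). Since WL ⟂ LR (tangency), |WR| = √(10.8² + 38.9²) = 40.37 regardless of where L sits on A1. So R lies on both circle(S, 66.06) and circle(W, 40.37); the above-SM intersection is R = (44.52, 48.80). L is the foot of the tangent from R: L = (41.67, 10.01).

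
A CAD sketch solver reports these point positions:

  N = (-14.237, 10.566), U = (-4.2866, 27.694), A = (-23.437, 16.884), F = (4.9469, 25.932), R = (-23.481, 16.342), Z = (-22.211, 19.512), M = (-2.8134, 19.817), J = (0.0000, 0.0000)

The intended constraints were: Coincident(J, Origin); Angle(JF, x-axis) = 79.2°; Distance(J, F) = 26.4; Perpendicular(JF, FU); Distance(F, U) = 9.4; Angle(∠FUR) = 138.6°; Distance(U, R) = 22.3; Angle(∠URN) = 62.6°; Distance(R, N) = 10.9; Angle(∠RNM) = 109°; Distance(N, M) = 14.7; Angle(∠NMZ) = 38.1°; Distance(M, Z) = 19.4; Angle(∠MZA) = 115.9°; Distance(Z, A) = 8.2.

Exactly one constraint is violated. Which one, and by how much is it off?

Distance(Z, A) = 8.2 — off by 5.30.

J = (0.00, 0.00) ✓; JF at 79.20° ✓; |JF| = 26.40 ✓; ∠(JF, FU) = 90.00° ✓; |FU| = 9.400 ✓; ∠FUR = 138.6° ✓; |UR| = 22.30 ✓; ∠URN = 62.60° ✓; |RN| = 10.90 ✓; ∠RNM = 109.0° ✓; |NM| = 14.70 ✓; ∠NMZ = 38.10° ✓; |MZ| = 19.40 ✓; ∠MZA = 115.9° ✓; |ZA| = 2.900 ✗.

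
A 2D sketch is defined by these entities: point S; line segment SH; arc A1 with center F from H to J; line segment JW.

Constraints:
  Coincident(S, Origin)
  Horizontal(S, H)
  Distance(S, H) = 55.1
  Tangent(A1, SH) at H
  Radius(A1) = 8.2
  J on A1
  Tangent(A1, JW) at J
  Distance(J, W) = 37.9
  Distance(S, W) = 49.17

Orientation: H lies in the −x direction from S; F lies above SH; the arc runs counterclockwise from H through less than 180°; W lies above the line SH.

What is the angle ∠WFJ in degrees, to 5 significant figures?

77.792°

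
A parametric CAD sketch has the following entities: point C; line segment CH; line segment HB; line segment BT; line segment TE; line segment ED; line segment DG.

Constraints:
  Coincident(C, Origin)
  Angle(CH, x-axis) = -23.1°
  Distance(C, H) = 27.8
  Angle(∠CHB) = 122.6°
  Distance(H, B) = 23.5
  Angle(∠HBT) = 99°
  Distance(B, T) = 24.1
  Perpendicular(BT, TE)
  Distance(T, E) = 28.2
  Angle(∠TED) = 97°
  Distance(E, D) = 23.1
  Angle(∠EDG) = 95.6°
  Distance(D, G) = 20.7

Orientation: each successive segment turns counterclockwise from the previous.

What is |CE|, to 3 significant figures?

15.2

C is at the origin; CH runs at -23.1° with length 27.8, so H = (25.6, -10.9). ∠CHB = 122.6° gives HB at 34.3° from the x-axis; with |HB| = 23.5, B = (45.0, 2.34). ∠HBT = 99.0° gives BT at 115° from the x-axis; with |BT| = 24.1, T = (34.7, 24.1). BT is perpendicular to TE, so TE runs at -155°; with |TE| = 28.2, E = (9.19, 12.1). Then |CE| = |E − C| = 15.2.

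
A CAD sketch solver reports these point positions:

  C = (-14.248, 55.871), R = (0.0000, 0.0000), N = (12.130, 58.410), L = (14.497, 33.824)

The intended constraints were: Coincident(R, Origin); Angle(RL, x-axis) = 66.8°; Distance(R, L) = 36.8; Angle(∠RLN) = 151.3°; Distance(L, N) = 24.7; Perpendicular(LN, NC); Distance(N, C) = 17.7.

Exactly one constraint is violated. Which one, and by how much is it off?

Distance(N, C) = 17.7 — off by 8.80.

R = (0.00, 0.00) ✓; RL at 66.80° ✓; |RL| = 36.80 ✓; ∠RLN = 151.3° ✓; |LN| = 24.70 ✓; ∠(LN, NC) = 90.00° ✓; |NC| = 26.50 ✗.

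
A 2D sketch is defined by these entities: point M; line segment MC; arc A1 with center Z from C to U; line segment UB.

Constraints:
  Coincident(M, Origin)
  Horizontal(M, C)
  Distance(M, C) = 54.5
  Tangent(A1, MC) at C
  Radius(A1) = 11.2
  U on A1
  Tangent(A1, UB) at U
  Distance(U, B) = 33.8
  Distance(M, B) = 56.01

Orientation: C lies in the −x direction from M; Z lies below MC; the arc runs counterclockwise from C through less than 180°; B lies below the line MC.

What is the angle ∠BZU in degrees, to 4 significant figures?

71.67°

Checks: |ZU| = 11.20 ✓; ∠(ZU, UB) = 90.00° ✓; |UB| = 33.80 ✓; |MB| = 56.01 ✓.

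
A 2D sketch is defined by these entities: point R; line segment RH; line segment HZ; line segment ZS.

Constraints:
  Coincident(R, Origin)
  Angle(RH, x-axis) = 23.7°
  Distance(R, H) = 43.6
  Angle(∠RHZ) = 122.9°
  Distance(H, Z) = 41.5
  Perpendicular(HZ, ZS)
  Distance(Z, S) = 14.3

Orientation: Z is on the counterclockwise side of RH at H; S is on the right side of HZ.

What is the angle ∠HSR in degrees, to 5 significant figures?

18.977°

R is at the origin; RH runs at 23.7° with length 43.6, so H = 43.6·(cos 23.7°, sin 23.7°) = (39.923, 17.525). ∠RHZ = 122.9°, so HZ runs at 23.7° + (180° − 122.9°) = 80.800° from the x-axis; with |HZ| = 41.5, Z = H + 41.5·(cos 80.800°, sin 80.800°) = (46.558, 58.491). HZ is perpendicular to ZS; with |ZS| = 14.3 on the right of HZ, S = Z + 14.3·(0.98714, -0.15988) = (60.674, 56.205). Then cos ∠HSR = SH·SR / (|SH||SR|), giving 18.977°.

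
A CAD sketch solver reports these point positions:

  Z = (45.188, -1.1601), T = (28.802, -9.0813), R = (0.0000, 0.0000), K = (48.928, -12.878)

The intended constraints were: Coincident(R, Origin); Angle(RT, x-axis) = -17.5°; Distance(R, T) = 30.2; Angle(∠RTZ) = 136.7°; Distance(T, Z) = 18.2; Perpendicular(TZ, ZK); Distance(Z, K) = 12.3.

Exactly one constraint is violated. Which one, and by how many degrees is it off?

Perpendicular(TZ, ZK) — off by 8.10°.

R = (0.00, 0.00) ✓; RT at -17.50° ✓; |RT| = 30.20 ✓; ∠RTZ = 136.7° ✓; |TZ| = 18.20 ✓; ∠(TZ, ZK) = 98.10° ✗; |ZK| = 12.30 ✓.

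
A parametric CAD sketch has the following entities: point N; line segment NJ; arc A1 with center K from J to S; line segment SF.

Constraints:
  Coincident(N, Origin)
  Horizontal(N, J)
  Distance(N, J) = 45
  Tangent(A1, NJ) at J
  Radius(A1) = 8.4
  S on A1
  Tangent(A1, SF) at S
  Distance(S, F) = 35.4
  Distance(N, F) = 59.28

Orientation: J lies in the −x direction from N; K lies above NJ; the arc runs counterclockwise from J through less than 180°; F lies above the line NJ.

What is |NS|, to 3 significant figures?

37.7

N is at the origin; N and J share the same y with |NJ| = 45.0 and J on the −x side, so J = (-45.0, 0.00). A1 meets NJ tangentially, so KJ is at right angles to NJ, so K = J + (0, 8.4) = (-45.0, 8.40). Since KS ⟂ SF (tangency), |KF| = √(8.4² + 35.4²) = 36.4 regardless of where S sits on A1. So F lies on both circle(N, 59.28) and circle(K, 36.4); the above-NJ intersection is F = (-39.3, 44.3). S is the foot of the tangent from F: S = (-36.6, 9.05).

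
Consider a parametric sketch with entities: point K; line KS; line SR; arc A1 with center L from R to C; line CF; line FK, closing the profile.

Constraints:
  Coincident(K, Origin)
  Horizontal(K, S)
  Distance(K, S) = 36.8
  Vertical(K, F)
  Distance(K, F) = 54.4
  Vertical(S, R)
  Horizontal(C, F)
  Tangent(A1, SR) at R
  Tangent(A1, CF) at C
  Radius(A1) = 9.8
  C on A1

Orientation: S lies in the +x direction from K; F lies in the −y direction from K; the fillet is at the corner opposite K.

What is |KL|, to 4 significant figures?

52.14

K is at the origin; K and S share the same y with |KS| = 36.8 and S on the +x side, so S = (36.80, 0.000). K and F share the same x with |KF| = 54.4 and F on the −y side, so F = (0.000, -54.40). The virtual corner opposite K is at (36.80, -54.40). A1 meets SR tangentially, so LR is at right angles to SR and tangency of A1 to CF means the radius LC is perpendicular to CF, with radius 9.8, so the center L sits 9.8 in from both sides at L = (27.00, -44.60). Then |KL| = |L − K| = 52.14.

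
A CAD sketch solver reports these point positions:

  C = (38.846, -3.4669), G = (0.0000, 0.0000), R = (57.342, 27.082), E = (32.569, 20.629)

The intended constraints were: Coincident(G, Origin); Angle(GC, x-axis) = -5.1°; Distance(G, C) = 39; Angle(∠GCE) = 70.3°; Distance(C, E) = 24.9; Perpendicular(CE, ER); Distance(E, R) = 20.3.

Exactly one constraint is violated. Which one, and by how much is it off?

Distance(E, R) = 20.3 — off by 5.30.

G = (0.00, 0.00) ✓; GC at -5.100° ✓; |GC| = 39.00 ✓; ∠GCE = 70.30° ✓; |CE| = 24.90 ✓; ∠(CE, ER) = 90.00° ✓; |ER| = 25.60 ✗.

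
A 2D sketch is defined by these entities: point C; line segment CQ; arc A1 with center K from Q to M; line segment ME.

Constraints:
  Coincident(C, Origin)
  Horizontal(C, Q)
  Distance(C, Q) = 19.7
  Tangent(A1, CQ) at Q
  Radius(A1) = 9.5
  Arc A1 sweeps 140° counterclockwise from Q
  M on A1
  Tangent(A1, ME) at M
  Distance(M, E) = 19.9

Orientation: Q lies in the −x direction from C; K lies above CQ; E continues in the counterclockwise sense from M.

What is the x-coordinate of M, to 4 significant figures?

-13.59

C is at the origin; CQ is horizontal with |CQ| = 19.7 and Q on the −x side, so Q = (-19.70, 0.000). A1 meets CQ tangentially, so KQ is at right angles to CQ, so K = Q + (0, 9.5) = (-19.70, 9.500). On A1, Q sits at bearing -90° from K; a 140° counterclockwise sweep puts M at bearing 50°, so M = K + 9.5·(cos 50°, sin 50°) = (-13.59, 16.78). So M.x = -13.59.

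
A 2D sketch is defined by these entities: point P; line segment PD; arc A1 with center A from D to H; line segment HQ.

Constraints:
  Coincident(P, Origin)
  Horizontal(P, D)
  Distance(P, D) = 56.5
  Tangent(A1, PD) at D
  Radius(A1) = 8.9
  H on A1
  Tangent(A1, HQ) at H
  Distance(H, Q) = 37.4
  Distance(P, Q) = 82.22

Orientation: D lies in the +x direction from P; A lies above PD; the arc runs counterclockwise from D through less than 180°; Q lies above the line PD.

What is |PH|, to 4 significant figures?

65.87

Checks: P.y = 0.00, D.y = 0.00 ✓; |AH| = 8.900 ✓; ∠(AH, HQ) = 90.00° ✓; |HQ| = 37.40 ✓; |PQ| = 82.22 ✓.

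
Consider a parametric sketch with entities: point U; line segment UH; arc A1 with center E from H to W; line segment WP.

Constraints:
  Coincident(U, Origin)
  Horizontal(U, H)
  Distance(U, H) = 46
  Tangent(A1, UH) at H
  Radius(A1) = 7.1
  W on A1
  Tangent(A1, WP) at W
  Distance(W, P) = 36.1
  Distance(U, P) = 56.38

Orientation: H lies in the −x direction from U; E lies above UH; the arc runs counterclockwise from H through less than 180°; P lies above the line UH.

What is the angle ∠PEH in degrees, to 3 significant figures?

166°

U is at the origin; U and H share the same y with |UH| = 46.0 and H on the −x side, so H = (-46.0, 0.00). A1 meets UH tangentially, so EH is at right angles to UH, so E = H + (0, 7.1) = (-46.0, 7.10). Since EW ⟂ WP (tangency), |EP| = √(7.1² + 36.1²) = 36.8 regardless of where W sits on A1. So P lies on both circle(U, 56.38) and circle(E, 36.8); the above-UH intersection is P = (-36.8, 42.7). W is the foot of the tangent from P: W = (-38.9, 6.68).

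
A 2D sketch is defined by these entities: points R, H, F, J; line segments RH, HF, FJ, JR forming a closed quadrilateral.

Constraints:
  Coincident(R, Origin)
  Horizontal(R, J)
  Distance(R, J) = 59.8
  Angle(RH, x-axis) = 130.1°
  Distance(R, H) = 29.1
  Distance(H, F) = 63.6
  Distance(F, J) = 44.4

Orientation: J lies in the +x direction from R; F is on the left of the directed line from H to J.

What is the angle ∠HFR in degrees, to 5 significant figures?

27.159°

R is at the origin; RJ is horizontal with |RJ| = 59.8 and J in +x, so J = (59.8, 0). RH runs at 130.1° with |RH| = 29.1, so H = (-18.744, 22.259). F is determined by |HF| = 63.6 and |FJ| = 44.4 together: it lies at the intersection of circle(H, 63.6) and circle(J, 44.4). With |HJ| = 81.637, the foot of the radical line on HJ is 53.519 from H and the perpendicular offset is √(63.6² − 53.519²) = 34.361. Taking the left-of-HJ solution: F = (42.116, 40.726).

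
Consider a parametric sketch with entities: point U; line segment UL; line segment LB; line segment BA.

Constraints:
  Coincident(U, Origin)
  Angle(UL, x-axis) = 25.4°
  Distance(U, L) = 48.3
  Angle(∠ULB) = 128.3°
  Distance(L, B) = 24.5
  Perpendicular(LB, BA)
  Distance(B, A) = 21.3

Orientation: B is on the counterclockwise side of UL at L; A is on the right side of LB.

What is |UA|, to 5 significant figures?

80.426

U is at the origin; UL runs at 25.4° with length 48.3, so L = 48.3·(cos 25.4°, sin 25.4°) = (43.631, 20.718). ∠ULB = 128.3°, so LB runs at 25.4° + (180° − 128.3°) = 77.100° from the x-axis; with |LB| = 24.5, B = L + 24.5·(cos 77.100°, sin 77.100°) = (49.101, 44.599). LB is perpendicular to BA; with |BA| = 21.3 on the right of LB, A = B + 21.3·(0.97476, -0.22325) = (69.863, 39.844). Then |UA| = |A − U| = 80.426.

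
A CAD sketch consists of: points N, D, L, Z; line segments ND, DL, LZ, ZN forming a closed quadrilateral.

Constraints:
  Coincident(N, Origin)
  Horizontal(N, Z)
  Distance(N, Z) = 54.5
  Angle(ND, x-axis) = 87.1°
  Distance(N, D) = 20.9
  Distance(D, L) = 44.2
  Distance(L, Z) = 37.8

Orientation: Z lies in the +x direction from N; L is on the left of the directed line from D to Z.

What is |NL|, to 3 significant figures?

55.7

Checks: |DL| = 44.20 ✓; |LZ| = 37.80 ✓.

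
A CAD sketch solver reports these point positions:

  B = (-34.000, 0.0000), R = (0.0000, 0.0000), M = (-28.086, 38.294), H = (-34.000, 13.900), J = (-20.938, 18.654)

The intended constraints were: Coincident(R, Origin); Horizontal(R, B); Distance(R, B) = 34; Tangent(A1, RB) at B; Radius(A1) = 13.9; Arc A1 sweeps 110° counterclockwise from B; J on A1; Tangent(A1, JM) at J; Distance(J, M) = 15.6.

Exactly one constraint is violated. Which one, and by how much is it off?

Distance(J, M) = 15.6 — off by 5.30.

R = (0.00, 0.00) ✓; R.y = 0.00, B.y = 0.00 ✓; |RB| = 34.00 ✓; ∠(HB, BR) = 90.00° ✓; |HB| = 13.90 ✓; bearing(H→J) − bearing(H→B) = 110.0° ✓; |HJ| = 13.90 ✓; ∠(HJ, JM) = 90.00° ✓; |JM| = 20.90 ✗.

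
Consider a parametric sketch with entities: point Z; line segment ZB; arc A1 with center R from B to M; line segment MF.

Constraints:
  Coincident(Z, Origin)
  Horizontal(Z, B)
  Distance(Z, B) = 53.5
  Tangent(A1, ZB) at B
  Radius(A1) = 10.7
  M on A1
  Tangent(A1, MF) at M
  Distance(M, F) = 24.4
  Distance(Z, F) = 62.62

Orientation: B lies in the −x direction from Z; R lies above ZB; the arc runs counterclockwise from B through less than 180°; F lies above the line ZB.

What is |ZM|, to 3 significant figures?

45.4

Checks: |RM| = 10.70 ✓; ∠(RM, MF) = 90.00° ✓; |MF| = 24.40 ✓; |ZF| = 62.62 ✓.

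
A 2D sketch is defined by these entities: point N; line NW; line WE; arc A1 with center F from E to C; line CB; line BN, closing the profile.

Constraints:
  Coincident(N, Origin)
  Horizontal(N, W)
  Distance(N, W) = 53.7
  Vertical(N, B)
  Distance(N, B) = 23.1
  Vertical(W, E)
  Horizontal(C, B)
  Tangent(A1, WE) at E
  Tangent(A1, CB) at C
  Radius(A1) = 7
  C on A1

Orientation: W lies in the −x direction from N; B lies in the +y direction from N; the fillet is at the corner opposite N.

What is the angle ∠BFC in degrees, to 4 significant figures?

81.48°

The virtual corner opposite N is at (-53.70, 23.10). The tangent condition forces FE to be normal to WE and tangency of A1 to CB means the radius FC is perpendicular to CB, with radius 7.0, so the center F sits 7.0 in from both sides at F = (-46.70, 16.10). That places the tangent points at E = (-53.70, 16.10) on WE and C = (-46.70, 23.10) on CB. Then cos ∠BFC = FB·FC / (|FB||FC|), giving 81.48°.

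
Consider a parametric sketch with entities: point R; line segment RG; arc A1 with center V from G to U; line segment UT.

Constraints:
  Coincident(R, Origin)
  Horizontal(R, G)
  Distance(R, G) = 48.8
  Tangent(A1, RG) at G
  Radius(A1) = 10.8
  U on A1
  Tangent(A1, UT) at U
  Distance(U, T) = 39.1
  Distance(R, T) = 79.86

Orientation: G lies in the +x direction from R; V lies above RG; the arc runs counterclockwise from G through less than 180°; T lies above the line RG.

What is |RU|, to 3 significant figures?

60.3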